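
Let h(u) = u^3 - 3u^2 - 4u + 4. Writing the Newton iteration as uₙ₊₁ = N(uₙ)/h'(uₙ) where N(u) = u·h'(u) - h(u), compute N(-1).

h'(u) = 3u^2 - 6u - 4.
N(u) = u·h'(u) - h(u) = u·(3u^2 - 6u - 4) - (u^3 - 3u^2 - 4u + 4) = 2u^3 - 3u^2 - 4.
N(-1) = -9.

-9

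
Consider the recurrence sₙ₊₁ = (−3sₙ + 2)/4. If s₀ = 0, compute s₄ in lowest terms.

25/128

s₁ = (−3·0 + 2)/4 = 1/2.
s₂ = (−3·(1/2) + 2)/4 = 1/8.
s₃ = (−3·(1/8) + 2)/4 = 13/32.
s₄ = (−3·(13/32) + 2)/4 = 25/128.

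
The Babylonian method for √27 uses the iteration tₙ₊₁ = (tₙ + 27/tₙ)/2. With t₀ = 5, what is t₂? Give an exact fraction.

1351/260

t₁ = (5 + 27/5)/2 = 26/5.
t₂ = (26/5 + 27/(26/5))/2 = 1351/260.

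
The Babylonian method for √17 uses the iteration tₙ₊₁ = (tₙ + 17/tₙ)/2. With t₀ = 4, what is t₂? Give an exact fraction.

2177/528

t₁ = (4 + 17/4)/2 = 33/8.
t₂ = (33/8 + 17/(33/8))/2 = 2177/528.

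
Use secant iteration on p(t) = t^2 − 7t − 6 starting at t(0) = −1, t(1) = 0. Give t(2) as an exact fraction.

−3/4

p(−1) = 2, p(0) = −6. t(2) = 0 − (−6)·(0 − (−1))/((−6) − 2) = −3/4.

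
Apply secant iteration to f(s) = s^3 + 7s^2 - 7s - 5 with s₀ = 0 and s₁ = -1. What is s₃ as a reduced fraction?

-605/1281

f(0) = -5, f(-1) = 8. s₂ = (-1) - 8·((-1) - 0)/(8 - (-5)) = -5/13.
f(-1) = 8, f(-5/13) = -2920/2197. s₃ = (-5/13) - (-2920/2197)·((-5/13) - (-1))/((-2920/2197) - 8) = -605/1281.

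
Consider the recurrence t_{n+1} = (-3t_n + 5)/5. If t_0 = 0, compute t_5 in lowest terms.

t_1 = (-3·0 + 5)/5 = 1.
t_2 = (-3·1 + 5)/5 = 2/5.
t_3 = (-3·(2/5) + 5)/5 = 19/25.
t_4 = (-3·(19/25) + 5)/5 = 68/125.
t_5 = (-3·(68/125) + 5)/5 = 421/625.

421/625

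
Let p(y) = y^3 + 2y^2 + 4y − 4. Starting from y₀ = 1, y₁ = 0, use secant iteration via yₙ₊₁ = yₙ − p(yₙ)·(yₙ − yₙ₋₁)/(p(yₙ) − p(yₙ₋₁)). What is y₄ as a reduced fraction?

p(1) = 3, p(0) = −4. y₂ = 0 − (−4)·(0 − 1)/((−4) − 3) = 4/7.
p(0) = −4, p(4/7) = −300/343. y₃ = (4/7) − (−300/343)·((4/7) − 0)/((−300/343) − (−4)) = 49/67.
p(4/7) = −300/343, p(49/67) = 116175/300763. y₄ = (49/67) − (116175/300763)·((49/67) − (4/7))/((116175/300763) − (−300/343)) = 1183448/1734359.

1183448/1734359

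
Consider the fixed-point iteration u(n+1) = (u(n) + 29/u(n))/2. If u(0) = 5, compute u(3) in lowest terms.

u(1) = (5 + 29/5)/2 = 27/5.
u(2) = (27/5 + 29/(27/5))/2 = 727/135.
u(3) = (727/135 + 29/(727/135))/2 = 528527/98145.

528527/98145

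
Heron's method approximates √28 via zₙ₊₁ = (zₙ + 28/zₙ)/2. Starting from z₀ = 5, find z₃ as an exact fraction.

62921681/11891080

z₁ = (5 + 28/5)/2 = 53/10.
z₂ = (53/10 + 28/(53/10))/2 = 5609/1060.
z₃ = (5609/1060 + 28/(5609/1060))/2 = 62921681/11891080.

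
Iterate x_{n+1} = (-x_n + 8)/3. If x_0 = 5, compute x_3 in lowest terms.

x_1 = (-5 + 8)/3 = 1.
x_2 = (-1 + 8)/3 = 7/3.
x_3 = (-(7/3) + 8)/3 = 17/9.

17/9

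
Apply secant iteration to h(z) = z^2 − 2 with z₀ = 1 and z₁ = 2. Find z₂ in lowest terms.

4/3

h(1) = −1, h(2) = 2. z₂ = 2 − 2·(2 − 1)/(2 − (−1)) = 4/3.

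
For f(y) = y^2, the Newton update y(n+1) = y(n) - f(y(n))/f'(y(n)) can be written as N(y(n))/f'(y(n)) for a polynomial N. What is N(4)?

f'(y) = 2y.
N(y) = y·f'(y) - f(y) = y·(2y) - (y^2) = y^2.
N(4) = 16.

16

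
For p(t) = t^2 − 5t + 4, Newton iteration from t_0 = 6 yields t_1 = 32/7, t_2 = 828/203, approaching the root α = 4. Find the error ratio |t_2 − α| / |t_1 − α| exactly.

t_1 − α = 32/7 − 4 = 4/7, so |t_1 − α| = 4/7.
t_2 − α = 828/203 − 4 = 16/203, so |t_2 − α| = 16/203.
Ratio = (16/203) / (4/7) = 4/29.

4/29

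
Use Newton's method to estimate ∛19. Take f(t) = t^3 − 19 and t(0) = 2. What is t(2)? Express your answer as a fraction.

f'(t) = 3t^2.
f(2) = −11, f'(2) = 12, so t(1) = 2 − (−11)/12 = 35/12.
f(35/12) = 10043/1728, f'(35/12) = 1225/48, so t(2) = (35/12) − (10043/1728)/(1225/48) = 59291/22050.

59291/22050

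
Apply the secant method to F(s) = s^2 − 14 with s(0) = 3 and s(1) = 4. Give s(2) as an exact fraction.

F(3) = −5, F(4) = 2. s(2) = 4 − 2·(4 − 3)/(2 − (−5)) = 26/7.

26/7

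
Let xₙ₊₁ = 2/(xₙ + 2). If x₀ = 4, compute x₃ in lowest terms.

x₁ = 2/(4 + 2) = 1/3.
x₂ = 2/(1/3 + 2) = 6/7.
x₃ = 2/(6/7 + 2) = 7/10.

7/10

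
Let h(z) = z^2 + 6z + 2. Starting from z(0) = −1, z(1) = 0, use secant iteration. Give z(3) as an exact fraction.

h(−1) = −3, h(0) = 2. z(2) = 0 − 2·(0 − (−1))/(2 − (−3)) = −2/5.
h(0) = 2, h(−2/5) = −6/25. z(3) = (−2/5) − (−6/25)·((−2/5) − 0)/((−6/25) − 2) = −5/14.

−5/14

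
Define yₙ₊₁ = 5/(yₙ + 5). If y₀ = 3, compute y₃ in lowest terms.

45/53

y₁ = 5/(3 + 5) = 5/8.
y₂ = 5/(5/8 + 5) = 8/9.
y₃ = 5/(8/9 + 5) = 45/53.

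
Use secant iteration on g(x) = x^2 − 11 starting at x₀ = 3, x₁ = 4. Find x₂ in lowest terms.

g(3) = −2, g(4) = 5. x₂ = 4 − 5·(4 − 3)/(5 − (−2)) = 23/7.

23/7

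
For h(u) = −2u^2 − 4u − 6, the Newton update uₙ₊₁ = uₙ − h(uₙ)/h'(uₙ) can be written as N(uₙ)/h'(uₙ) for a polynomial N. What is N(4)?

−26

h'(u) = −4u − 4.
N(u) = u·h'(u) − h(u) = u·(−4u − 4) − (−2u^2 − 4u − 6) = −2u^2 + 6.
N(4) = −26.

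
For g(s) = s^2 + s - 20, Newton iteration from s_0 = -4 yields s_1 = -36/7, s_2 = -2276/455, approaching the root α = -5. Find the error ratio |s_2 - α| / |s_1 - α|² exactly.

7/65

s_1 - α = -36/7 - (-5) = -36/7 + 5 = -1/7, so |s_1 - α| = 1/7.
s_2 - α = -2276/455 - (-5) = -2276/455 + 5 = -1/455, so |s_2 - α| = 1/455.
|s_1 - α|² = 1/49.
Ratio = (1/455) / (1/49) = 7/65.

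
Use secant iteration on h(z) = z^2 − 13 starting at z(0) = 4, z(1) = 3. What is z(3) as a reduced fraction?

83/23

h(4) = 3, h(3) = −4. z(2) = 3 − (−4)·(3 − 4)/((−4) − 3) = 25/7.
h(3) = −4, h(25/7) = −12/49. z(3) = (25/7) − (−12/49)·((25/7) − 3)/((−12/49) − (−4)) = 83/23.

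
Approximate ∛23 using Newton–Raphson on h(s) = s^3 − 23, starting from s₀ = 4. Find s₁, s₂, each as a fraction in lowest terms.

s₁ = 151/48, s₂ = 4714759/1641672

h'(s) = 3s^2.
h(4) = 41, h'(4) = 48, so s₁ = 4 − 41/48 = 151/48.
h(151/48) = 899335/110592, h'(151/48) = 22801/768, so s₂ = (151/48) − (899335/110592)/(22801/768) = 4714759/1641672.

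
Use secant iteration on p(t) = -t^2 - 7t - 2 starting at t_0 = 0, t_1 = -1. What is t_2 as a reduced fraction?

p(0) = -2, p(-1) = 4. t_2 = (-1) - 4·((-1) - 0)/(4 - (-2)) = -1/3.

-1/3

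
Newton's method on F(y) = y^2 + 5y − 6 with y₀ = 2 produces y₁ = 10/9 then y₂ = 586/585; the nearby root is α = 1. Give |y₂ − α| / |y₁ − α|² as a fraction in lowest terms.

y₁ − α = 10/9 − 1 = 1/9, so |y₁ − α| = 1/9.
y₂ − α = 586/585 − 1 = 1/585, so |y₂ − α| = 1/585.
|y₁ − α|² = 1/81.
Ratio = (1/585) / (1/81) = 9/65.

9/65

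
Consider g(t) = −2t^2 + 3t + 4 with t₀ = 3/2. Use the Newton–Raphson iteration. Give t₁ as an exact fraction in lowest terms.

g'(t) = −4t + 3.
g(3/2) = 4, g'(3/2) = −3, so t₁ = (3/2) − 4/(−3) = 17/6.

17/6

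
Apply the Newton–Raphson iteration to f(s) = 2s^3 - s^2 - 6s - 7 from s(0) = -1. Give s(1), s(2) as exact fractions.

f'(s) = 6s^2 - 2s - 6.
f(-1) = -4, f'(-1) = 2, so s(1) = (-1) - (-4)/2 = 1.
f(1) = -12, f'(1) = -2, so s(2) = 1 - (-12)/(-2) = -5.

s(1) = 1, s(2) = -5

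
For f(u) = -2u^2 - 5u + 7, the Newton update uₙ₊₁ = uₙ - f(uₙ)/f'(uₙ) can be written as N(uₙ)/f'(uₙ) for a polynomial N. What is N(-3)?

f'(u) = -4u - 5.
N(u) = u·f'(u) - f(u) = u·(-4u - 5) - (-2u^2 - 5u + 7) = -2u^2 - 7.
N(-3) = -25.

-25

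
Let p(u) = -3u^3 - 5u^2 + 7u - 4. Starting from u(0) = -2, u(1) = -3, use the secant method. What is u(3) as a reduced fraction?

p(-2) = -14, p(-3) = 11. u(2) = (-3) - 11·((-3) - (-2))/(11 - (-14)) = -64/25.
p(-3) = 11, p(-64/25) = -68068/15625. u(3) = (-64/25) - (-68068/15625)·((-64/25) - (-3))/((-68068/15625) - 11) = -5324/1983.

-5324/1983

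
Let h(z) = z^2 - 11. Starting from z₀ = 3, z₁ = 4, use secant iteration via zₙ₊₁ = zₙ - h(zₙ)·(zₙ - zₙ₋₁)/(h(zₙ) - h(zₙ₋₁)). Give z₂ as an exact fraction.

h(3) = -2, h(4) = 5. z₂ = 4 - 5·(4 - 3)/(5 - (-2)) = 23/7.

23/7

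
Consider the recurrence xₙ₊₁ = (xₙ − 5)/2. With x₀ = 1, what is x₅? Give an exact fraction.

−77/16

x₁ = (1 − 5)/2 = −2.
x₂ = ((−2) − 5)/2 = −7/2.
x₃ = ((−7/2) − 5)/2 = −17/4.
x₄ = ((−17/4) − 5)/2 = −37/8.
x₅ = ((−37/8) − 5)/2 = −77/16.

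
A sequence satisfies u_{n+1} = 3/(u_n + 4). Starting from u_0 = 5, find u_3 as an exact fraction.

39/61

u_1 = 3/(5 + 4) = 1/3.
u_2 = 3/(1/3 + 4) = 9/13.
u_3 = 3/(9/13 + 4) = 39/61.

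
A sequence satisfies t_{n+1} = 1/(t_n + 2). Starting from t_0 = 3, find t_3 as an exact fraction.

t_1 = 1/(3 + 2) = 1/5.
t_2 = 1/(1/5 + 2) = 5/11.
t_3 = 1/(5/11 + 2) = 11/27.

11/27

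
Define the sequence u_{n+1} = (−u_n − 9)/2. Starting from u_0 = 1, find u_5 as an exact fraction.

u_1 = (−1 − 9)/2 = −5.
u_2 = (−(−5) − 9)/2 = −2.
u_3 = (−(−2) − 9)/2 = −7/2.
u_4 = (−(−7/2) − 9)/2 = −11/4.
u_5 = (−(−11/4) − 9)/2 = −25/8.

−25/8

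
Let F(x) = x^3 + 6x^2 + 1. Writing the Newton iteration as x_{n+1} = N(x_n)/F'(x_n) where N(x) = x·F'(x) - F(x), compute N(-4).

-33

F'(x) = 3x^2 + 12x.
N(x) = x·F'(x) - F(x) = x·(3x^2 + 12x) - (x^3 + 6x^2 + 1) = 2x^3 + 6x^2 - 1.
N(-4) = -33.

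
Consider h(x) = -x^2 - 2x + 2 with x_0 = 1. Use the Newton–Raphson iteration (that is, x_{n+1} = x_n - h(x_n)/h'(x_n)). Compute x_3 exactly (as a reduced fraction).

h'(x) = -2x - 2.
h(1) = -1, h'(1) = -4, so x_1 = 1 - (-1)/(-4) = 3/4.
h(3/4) = -1/16, h'(3/4) = -7/2, so x_2 = (3/4) - (-1/16)/(-7/2) = 41/56.
h(41/56) = -1/3136, h'(41/56) = -97/28, so x_3 = (41/56) - (-1/3136)/(-97/28) = 7953/10864.

7953/10864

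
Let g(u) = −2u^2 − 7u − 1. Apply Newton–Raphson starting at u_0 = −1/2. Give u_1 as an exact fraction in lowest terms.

−1/10

g'(u) = −4u − 7.
g(−1/2) = 2, g'(−1/2) = −5, so u_1 = (−1/2) − 2/(−5) = −1/10.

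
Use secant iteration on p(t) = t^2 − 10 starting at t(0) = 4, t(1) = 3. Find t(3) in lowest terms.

136/43

p(4) = 6, p(3) = −1. t(2) = 3 − (−1)·(3 − 4)/((−1) − 6) = 22/7.
p(3) = −1, p(22/7) = −6/49. t(3) = (22/7) − (−6/49)·((22/7) − 3)/((−6/49) − (−1)) = 136/43.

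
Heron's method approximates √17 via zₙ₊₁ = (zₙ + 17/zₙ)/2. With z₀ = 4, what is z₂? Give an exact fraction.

2177/528

z₁ = (4 + 17/4)/2 = 33/8.
z₂ = (33/8 + 17/(33/8))/2 = 2177/528.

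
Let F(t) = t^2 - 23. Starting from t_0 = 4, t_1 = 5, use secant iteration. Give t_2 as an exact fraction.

43/9

F(4) = -7, F(5) = 2. t_2 = 5 - 2·(5 - 4)/(2 - (-7)) = 43/9.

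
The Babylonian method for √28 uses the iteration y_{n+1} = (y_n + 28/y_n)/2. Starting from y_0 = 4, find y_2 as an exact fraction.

y_1 = (4 + 28/4)/2 = 11/2.
y_2 = (11/2 + 28/(11/2))/2 = 233/44.

233/44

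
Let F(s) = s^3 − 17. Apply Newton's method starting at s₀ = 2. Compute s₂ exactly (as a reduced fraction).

625/242

F'(s) = 3s^2.
F(2) = −9, F'(2) = 12, so s₁ = 2 − (−9)/12 = 11/4.
F(11/4) = 243/64, F'(11/4) = 363/16, so s₂ = (11/4) − (243/64)/(363/16) = 625/242.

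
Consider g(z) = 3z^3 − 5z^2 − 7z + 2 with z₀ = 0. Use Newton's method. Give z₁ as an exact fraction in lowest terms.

2/7

g'(z) = 9z^2 − 10z − 7.
g(0) = 2, g'(0) = −7, so z₁ = 0 − 2/(−7) = 2/7.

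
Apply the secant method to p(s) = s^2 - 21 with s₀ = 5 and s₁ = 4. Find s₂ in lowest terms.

41/9

p(5) = 4, p(4) = -5. s₂ = 4 - (-5)·(4 - 5)/((-5) - 4) = 41/9.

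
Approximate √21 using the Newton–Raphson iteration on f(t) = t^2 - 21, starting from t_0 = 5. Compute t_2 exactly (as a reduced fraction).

f'(t) = 2t.
f(5) = 4, f'(5) = 10, so t_1 = 5 - 4/10 = 23/5.
f(23/5) = 4/25, f'(23/5) = 46/5, so t_2 = (23/5) - (4/25)/(46/5) = 527/115.

527/115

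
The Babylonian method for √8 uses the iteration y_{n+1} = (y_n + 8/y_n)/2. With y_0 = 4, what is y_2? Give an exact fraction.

y_1 = (4 + 8/4)/2 = 3.
y_2 = (3 + 8/3)/2 = 17/6.

17/6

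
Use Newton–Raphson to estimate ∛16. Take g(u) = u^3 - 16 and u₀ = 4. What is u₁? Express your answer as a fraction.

g'(u) = 3u^2.
g(4) = 48, g'(4) = 48, so u₁ = 4 - 48/48 = 3.

3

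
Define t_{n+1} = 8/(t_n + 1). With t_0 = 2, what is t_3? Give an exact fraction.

t_1 = 8/(2 + 1) = 8/3.
t_2 = 8/(8/3 + 1) = 24/11.
t_3 = 8/(24/11 + 1) = 88/35.

88/35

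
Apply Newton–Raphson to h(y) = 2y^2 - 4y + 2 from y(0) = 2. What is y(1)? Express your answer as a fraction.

3/2

h'(y) = 4y - 4.
h(2) = 2, h'(2) = 4, so y(1) = 2 - 2/4 = 3/2.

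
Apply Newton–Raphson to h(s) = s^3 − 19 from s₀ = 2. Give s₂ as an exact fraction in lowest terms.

h'(s) = 3s^2.
h(2) = −11, h'(2) = 12, so s₁ = 2 − (−11)/12 = 35/12.
h(35/12) = 10043/1728, h'(35/12) = 1225/48, so s₂ = (35/12) − (10043/1728)/(1225/48) = 59291/22050.

59291/22050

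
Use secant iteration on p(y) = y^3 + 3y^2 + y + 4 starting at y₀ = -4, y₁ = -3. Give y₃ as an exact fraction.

-9268/2993

p(-4) = -16, p(-3) = 1. y₂ = (-3) - 1·((-3) - (-4))/(1 - (-16)) = -52/17.
p(-3) = 1, p(-52/17) = 1920/4913. y₃ = (-52/17) - (1920/4913)·((-52/17) - (-3))/((1920/4913) - 1) = -9268/2993.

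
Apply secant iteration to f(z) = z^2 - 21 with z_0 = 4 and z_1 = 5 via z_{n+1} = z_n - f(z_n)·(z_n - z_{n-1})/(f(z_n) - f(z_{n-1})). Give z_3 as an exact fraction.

197/43

f(4) = -5, f(5) = 4. z_2 = 5 - 4·(5 - 4)/(4 - (-5)) = 41/9.
f(5) = 4, f(41/9) = -20/81. z_3 = (41/9) - (-20/81)·((41/9) - 5)/((-20/81) - 4) = 197/43.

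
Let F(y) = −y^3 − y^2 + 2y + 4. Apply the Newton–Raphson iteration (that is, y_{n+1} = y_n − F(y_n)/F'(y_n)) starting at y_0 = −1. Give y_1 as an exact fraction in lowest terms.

F'(y) = −3y^2 − 2y + 2.
F(−1) = 2, F'(−1) = 1, so y_1 = (−1) − 2/1 = −3.

−3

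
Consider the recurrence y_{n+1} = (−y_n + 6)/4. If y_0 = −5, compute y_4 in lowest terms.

y_1 = (−(−5) + 6)/4 = 11/4.
y_2 = (−(11/4) + 6)/4 = 13/16.
y_3 = (−(13/16) + 6)/4 = 83/64.
y_4 = (−(83/64) + 6)/4 = 301/256.

301/256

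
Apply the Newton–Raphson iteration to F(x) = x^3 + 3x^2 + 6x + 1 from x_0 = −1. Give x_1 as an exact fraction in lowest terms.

0

F'(x) = 3x^2 + 6x + 6.
F(−1) = −3, F'(−1) = 3, so x_1 = (−1) − (−3)/3 = 0.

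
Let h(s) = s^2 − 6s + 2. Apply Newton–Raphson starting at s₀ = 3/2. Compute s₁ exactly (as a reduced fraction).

h'(s) = 2s − 6.
h(3/2) = −19/4, h'(3/2) = −3, so s₁ = (3/2) − (−19/4)/(−3) = −1/12.

−1/12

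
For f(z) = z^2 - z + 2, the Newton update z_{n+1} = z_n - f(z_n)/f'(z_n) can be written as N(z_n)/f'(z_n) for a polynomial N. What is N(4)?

14

f'(z) = 2z - 1.
N(z) = z·f'(z) - f(z) = z·(2z - 1) - (z^2 - z + 2) = z^2 - 2.
N(4) = 14.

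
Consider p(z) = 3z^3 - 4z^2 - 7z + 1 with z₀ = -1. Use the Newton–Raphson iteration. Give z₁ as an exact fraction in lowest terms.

-11/10

p'(z) = 9z^2 - 8z - 7.
p(-1) = 1, p'(-1) = 10, so z₁ = (-1) - 1/10 = -11/10.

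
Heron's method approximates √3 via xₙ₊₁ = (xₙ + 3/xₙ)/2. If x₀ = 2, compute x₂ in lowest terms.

97/56

x₁ = (2 + 3/2)/2 = 7/4.
x₂ = (7/4 + 3/(7/4))/2 = 97/56.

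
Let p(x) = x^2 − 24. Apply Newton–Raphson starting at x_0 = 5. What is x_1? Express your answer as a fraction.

49/10

p'(x) = 2x.
p(5) = 1, p'(5) = 10, so x_1 = 5 − 1/10 = 49/10.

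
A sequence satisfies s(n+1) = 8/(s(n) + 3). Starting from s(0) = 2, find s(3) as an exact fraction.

s(1) = 8/(2 + 3) = 8/5.
s(2) = 8/(8/5 + 3) = 40/23.
s(3) = 8/(40/23 + 3) = 184/109.

184/109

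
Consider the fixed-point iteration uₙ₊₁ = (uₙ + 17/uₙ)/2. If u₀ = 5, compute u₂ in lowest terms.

u₁ = (5 + 17/5)/2 = 21/5.
u₂ = (21/5 + 17/(21/5))/2 = 433/105.

433/105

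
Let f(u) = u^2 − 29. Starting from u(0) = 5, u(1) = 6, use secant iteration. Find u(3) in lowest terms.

f(5) = −4, f(6) = 7. u(2) = 6 − 7·(6 − 5)/(7 − (−4)) = 59/11.
f(6) = 7, f(59/11) = −28/121. u(3) = (59/11) − (−28/121)·((59/11) − 6)/((−28/121) − 7) = 673/125.

673/125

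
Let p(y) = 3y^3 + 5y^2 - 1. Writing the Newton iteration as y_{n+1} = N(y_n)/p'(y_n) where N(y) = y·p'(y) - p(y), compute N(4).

p'(y) = 9y^2 + 10y.
N(y) = y·p'(y) - p(y) = y·(9y^2 + 10y) - (3y^3 + 5y^2 - 1) = 6y^3 + 5y^2 + 1.
N(4) = 465.

465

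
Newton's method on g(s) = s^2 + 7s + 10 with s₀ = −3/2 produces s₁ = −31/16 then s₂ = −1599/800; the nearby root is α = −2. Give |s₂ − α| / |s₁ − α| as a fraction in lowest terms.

1/50

s₁ − α = −31/16 − (−2) = −31/16 + 2 = 1/16, so |s₁ − α| = 1/16.
s₂ − α = −1599/800 − (−2) = −1599/800 + 2 = 1/800, so |s₂ − α| = 1/800.
Ratio = (1/800) / (1/16) = 1/50.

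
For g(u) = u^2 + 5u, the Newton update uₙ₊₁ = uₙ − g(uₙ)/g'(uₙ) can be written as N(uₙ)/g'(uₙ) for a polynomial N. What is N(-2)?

4

g'(u) = 2u + 5.
N(u) = u·g'(u) − g(u) = u·(2u + 5) − (u^2 + 5u) = u^2.
N(-2) = 4.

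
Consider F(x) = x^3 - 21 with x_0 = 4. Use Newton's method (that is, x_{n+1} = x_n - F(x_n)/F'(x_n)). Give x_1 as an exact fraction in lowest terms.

149/48

F'(x) = 3x^2.
F(4) = 43, F'(4) = 48, so x_1 = 4 - 43/48 = 149/48.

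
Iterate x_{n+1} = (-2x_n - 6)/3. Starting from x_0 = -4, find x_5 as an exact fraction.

x_1 = (-2·(-4) - 6)/3 = 2/3.
x_2 = (-2·(2/3) - 6)/3 = -22/9.
x_3 = (-2·(-22/9) - 6)/3 = -10/27.
x_4 = (-2·(-10/27) - 6)/3 = -142/81.
x_5 = (-2·(-142/81) - 6)/3 = -202/243.

-202/243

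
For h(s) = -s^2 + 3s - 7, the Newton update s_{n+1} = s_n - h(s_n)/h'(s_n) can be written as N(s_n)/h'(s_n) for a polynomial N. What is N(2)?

3

h'(s) = -2s + 3.
N(s) = s·h'(s) - h(s) = s·(-2s + 3) - (-s^2 + 3s - 7) = -s^2 + 7.
N(2) = 3.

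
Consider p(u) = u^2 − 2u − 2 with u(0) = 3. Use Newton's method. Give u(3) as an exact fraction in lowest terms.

p'(u) = 2u − 2.
p(3) = 1, p'(3) = 4, so u(1) = 3 − 1/4 = 11/4.
p(11/4) = 1/16, p'(11/4) = 7/2, so u(2) = (11/4) − (1/16)/(7/2) = 153/56.
p(153/56) = 1/3136, p'(153/56) = 97/28, so u(3) = (153/56) − (1/3136)/(97/28) = 29681/10864.

29681/10864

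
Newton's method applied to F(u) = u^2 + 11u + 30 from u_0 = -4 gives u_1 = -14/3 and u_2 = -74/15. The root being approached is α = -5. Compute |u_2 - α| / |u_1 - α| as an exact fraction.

1/5

u_1 - α = -14/3 - (-5) = -14/3 + 5 = 1/3, so |u_1 - α| = 1/3.
u_2 - α = -74/15 - (-5) = -74/15 + 5 = 1/15, so |u_2 - α| = 1/15.
Ratio = (1/15) / (1/3) = 1/5.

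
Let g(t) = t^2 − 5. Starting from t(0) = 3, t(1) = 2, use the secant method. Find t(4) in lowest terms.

521/233

g(3) = 4, g(2) = −1. t(2) = 2 − (−1)·(2 − 3)/((−1) − 4) = 11/5.
g(2) = −1, g(11/5) = −4/25. t(3) = (11/5) − (−4/25)·((11/5) − 2)/((−4/25) − (−1)) = 47/21.
g(11/5) = −4/25, g(47/21) = 4/441. t(4) = (47/21) − (4/441)·((47/21) − (11/5))/((4/441) − (−4/25)) = 521/233.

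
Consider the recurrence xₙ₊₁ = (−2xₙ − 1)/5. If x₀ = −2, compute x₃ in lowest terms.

x₁ = (−2·(−2) − 1)/5 = 3/5.
x₂ = (−2·(3/5) − 1)/5 = −11/25.
x₃ = (−2·(−11/25) − 1)/5 = −3/125.

−3/125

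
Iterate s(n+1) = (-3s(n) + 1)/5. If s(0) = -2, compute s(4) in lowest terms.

-94/625

s(1) = (-3·(-2) + 1)/5 = 7/5.
s(2) = (-3·(7/5) + 1)/5 = -16/25.
s(3) = (-3·(-16/25) + 1)/5 = 73/125.
s(4) = (-3·(73/125) + 1)/5 = -94/625.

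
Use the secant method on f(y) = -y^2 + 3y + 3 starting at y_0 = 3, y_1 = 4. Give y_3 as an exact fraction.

72/19

f(3) = 3, f(4) = -1. y_2 = 4 - (-1)·(4 - 3)/((-1) - 3) = 15/4.
f(4) = -1, f(15/4) = 3/16. y_3 = (15/4) - (3/16)·((15/4) - 4)/((3/16) - (-1)) = 72/19.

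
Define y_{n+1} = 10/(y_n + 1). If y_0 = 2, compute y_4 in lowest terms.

y_1 = 10/(2 + 1) = 10/3.
y_2 = 10/(10/3 + 1) = 30/13.
y_3 = 10/(30/13 + 1) = 130/43.
y_4 = 10/(130/43 + 1) = 430/173.

430/173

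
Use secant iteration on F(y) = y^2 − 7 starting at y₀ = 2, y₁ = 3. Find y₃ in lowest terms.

F(2) = −3, F(3) = 2. y₂ = 3 − 2·(3 − 2)/(2 − (−3)) = 13/5.
F(3) = 2, F(13/5) = −6/25. y₃ = (13/5) − (−6/25)·((13/5) − 3)/((−6/25) − 2) = 37/14.

37/14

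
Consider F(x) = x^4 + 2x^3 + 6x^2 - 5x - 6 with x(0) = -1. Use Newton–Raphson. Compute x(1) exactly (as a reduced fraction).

-11/15

F'(x) = 4x^3 + 6x^2 + 12x - 5.
F(-1) = 4, F'(-1) = -15, so x(1) = (-1) - 4/(-15) = -11/15.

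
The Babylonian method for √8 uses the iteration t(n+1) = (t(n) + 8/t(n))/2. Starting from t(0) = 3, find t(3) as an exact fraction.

t(1) = (3 + 8/3)/2 = 17/6.
t(2) = (17/6 + 8/(17/6))/2 = 577/204.
t(3) = (577/204 + 8/(577/204))/2 = 665857/235416.

665857/235416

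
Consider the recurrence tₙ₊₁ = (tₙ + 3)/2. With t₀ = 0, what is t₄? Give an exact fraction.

t₁ = (0 + 3)/2 = 3/2.
t₂ = ((3/2) + 3)/2 = 9/4.
t₃ = ((9/4) + 3)/2 = 21/8.
t₄ = ((21/8) + 3)/2 = 45/16.

45/16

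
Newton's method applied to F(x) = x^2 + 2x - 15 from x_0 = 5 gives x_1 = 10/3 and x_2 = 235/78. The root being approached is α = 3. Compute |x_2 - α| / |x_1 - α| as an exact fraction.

1/26

x_1 - α = 10/3 - 3 = 1/3, so |x_1 - α| = 1/3.
x_2 - α = 235/78 - 3 = 1/78, so |x_2 - α| = 1/78.
Ratio = (1/78) / (1/3) = 1/26.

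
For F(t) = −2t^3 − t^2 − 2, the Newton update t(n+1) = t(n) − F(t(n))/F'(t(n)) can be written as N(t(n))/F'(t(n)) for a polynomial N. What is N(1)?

F'(t) = −6t^2 − 2t.
N(t) = t·F'(t) − F(t) = t·(−6t^2 − 2t) − (−2t^3 − t^2 − 2) = −4t^3 − t^2 + 2.
N(1) = −3.

−3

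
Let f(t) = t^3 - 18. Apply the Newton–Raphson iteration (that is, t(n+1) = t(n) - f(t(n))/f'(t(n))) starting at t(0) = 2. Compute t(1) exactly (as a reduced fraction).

f'(t) = 3t^2.
f(2) = -10, f'(2) = 12, so t(1) = 2 - (-10)/12 = 17/6.

17/6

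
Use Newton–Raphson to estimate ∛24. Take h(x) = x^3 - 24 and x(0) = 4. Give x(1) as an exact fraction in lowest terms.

19/6

h'(x) = 3x^2.
h(4) = 40, h'(4) = 48, so x(1) = 4 - 40/48 = 19/6.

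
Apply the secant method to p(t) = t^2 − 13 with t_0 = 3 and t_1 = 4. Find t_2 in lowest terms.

p(3) = −4, p(4) = 3. t_2 = 4 − 3·(4 − 3)/(3 − (−4)) = 25/7.

25/7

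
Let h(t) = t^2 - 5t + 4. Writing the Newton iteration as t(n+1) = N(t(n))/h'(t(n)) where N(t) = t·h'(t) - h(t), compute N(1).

h'(t) = 2t - 5.
N(t) = t·h'(t) - h(t) = t·(2t - 5) - (t^2 - 5t + 4) = t^2 - 4.
N(1) = -3.

-3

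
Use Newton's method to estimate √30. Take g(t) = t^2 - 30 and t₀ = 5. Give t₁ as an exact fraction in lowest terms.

11/2

g'(t) = 2t.
g(5) = -5, g'(5) = 10, so t₁ = 5 - (-5)/10 = 11/2.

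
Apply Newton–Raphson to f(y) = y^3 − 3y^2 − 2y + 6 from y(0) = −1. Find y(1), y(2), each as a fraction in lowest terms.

y(1) = −11/7, y(2) = −7261/5089

f'(y) = 3y^2 − 6y − 2.
f(−1) = 4, f'(−1) = 7, so y(1) = (−1) − 4/7 = −11/7.
f(−11/7) = −736/343, f'(−11/7) = 727/49, so y(2) = (−11/7) − (−736/343)/(727/49) = −7261/5089.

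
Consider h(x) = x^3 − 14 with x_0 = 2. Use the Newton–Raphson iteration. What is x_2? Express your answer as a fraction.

181/75

h'(x) = 3x^2.
h(2) = −6, h'(2) = 12, so x_1 = 2 − (−6)/12 = 5/2.
h(5/2) = 13/8, h'(5/2) = 75/4, so x_2 = (5/2) − (13/8)/(75/4) = 181/75.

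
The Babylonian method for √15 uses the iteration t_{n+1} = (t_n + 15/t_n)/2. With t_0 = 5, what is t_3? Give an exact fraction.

t_1 = (5 + 15/5)/2 = 4.
t_2 = (4 + 15/4)/2 = 31/8.
t_3 = (31/8 + 15/(31/8))/2 = 1921/496.

1921/496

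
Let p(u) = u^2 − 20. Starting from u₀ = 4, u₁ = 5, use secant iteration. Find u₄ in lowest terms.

1525/341

p(4) = −4, p(5) = 5. u₂ = 5 − 5·(5 − 4)/(5 − (−4)) = 40/9.
p(5) = 5, p(40/9) = −20/81. u₃ = (40/9) − (−20/81)·((40/9) − 5)/((−20/81) − 5) = 76/17.
p(40/9) = −20/81, p(76/17) = −4/289. u₄ = (76/17) − (−4/289)·((76/17) − (40/9))/((−4/289) − (−20/81)) = 1525/341.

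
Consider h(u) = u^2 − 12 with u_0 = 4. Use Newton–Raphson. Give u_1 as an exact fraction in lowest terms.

7/2

h'(u) = 2u.
h(4) = 4, h'(4) = 8, so u_1 = 4 − 4/8 = 7/2.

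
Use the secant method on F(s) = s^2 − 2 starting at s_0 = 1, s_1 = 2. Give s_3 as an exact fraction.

F(1) = −1, F(2) = 2. s_2 = 2 − 2·(2 − 1)/(2 − (−1)) = 4/3.
F(2) = 2, F(4/3) = −2/9. s_3 = (4/3) − (−2/9)·((4/3) − 2)/((−2/9) − 2) = 7/5.

7/5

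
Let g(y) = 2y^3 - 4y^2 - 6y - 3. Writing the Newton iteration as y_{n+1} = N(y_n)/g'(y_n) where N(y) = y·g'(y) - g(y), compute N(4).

g'(y) = 6y^2 - 8y - 6.
N(y) = y·g'(y) - g(y) = y·(6y^2 - 8y - 6) - (2y^3 - 4y^2 - 6y - 3) = 4y^3 - 4y^2 + 3.
N(4) = 195.

195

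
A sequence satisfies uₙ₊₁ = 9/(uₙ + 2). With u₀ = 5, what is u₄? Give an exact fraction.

981/425

u₁ = 9/(5 + 2) = 9/7.
u₂ = 9/(9/7 + 2) = 63/23.
u₃ = 9/(63/23 + 2) = 207/109.
u₄ = 9/(207/109 + 2) = 981/425.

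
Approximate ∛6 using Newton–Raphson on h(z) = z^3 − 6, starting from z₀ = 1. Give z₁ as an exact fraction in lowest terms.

8/3

h'(z) = 3z^2.
h(1) = −5, h'(1) = 3, so z₁ = 1 − (−5)/3 = 8/3.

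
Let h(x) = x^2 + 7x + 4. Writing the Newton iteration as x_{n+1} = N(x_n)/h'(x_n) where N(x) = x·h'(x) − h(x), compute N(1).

−3

h'(x) = 2x + 7.
N(x) = x·h'(x) − h(x) = x·(2x + 7) − (x^2 + 7x + 4) = x^2 − 4.
N(1) = −3.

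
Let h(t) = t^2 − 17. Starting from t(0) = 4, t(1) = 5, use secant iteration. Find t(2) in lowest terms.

h(4) = −1, h(5) = 8. t(2) = 5 − 8·(5 − 4)/(8 − (−1)) = 37/9.

37/9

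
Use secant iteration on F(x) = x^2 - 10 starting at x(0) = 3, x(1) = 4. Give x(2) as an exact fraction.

22/7

F(3) = -1, F(4) = 6. x(2) = 4 - 6·(4 - 3)/(6 - (-1)) = 22/7.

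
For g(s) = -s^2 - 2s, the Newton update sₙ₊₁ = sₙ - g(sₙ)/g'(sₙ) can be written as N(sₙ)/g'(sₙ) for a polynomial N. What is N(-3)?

-9

g'(s) = -2s - 2.
N(s) = s·g'(s) - g(s) = s·(-2s - 2) - (-s^2 - 2s) = -s^2.
N(-3) = -9.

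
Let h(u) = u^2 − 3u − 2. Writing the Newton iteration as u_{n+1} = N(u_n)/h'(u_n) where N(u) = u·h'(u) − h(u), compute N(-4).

18

h'(u) = 2u − 3.
N(u) = u·h'(u) − h(u) = u·(2u − 3) − (u^2 − 3u − 2) = u^2 + 2.
N(-4) = 18.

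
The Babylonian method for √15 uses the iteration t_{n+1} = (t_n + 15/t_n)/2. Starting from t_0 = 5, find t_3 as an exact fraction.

t_1 = (5 + 15/5)/2 = 4.
t_2 = (4 + 15/4)/2 = 31/8.
t_3 = (31/8 + 15/(31/8))/2 = 1921/496.

1921/496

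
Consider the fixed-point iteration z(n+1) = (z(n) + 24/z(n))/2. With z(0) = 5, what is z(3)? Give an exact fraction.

46099201/9409960

z(1) = (5 + 24/5)/2 = 49/10.
z(2) = (49/10 + 24/(49/10))/2 = 4801/980.
z(3) = (4801/980 + 24/(4801/980))/2 = 46099201/9409960.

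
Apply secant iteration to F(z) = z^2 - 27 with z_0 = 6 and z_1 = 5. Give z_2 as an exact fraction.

F(6) = 9, F(5) = -2. z_2 = 5 - (-2)·(5 - 6)/((-2) - 9) = 57/11.

57/11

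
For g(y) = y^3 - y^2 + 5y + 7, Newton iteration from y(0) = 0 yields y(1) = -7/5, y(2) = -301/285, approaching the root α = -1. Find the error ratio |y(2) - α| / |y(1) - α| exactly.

8/57

y(1) - α = -7/5 - (-1) = -7/5 + 1 = -2/5, so |y(1) - α| = 2/5.
y(2) - α = -301/285 - (-1) = -301/285 + 1 = -16/285, so |y(2) - α| = 16/285.
Ratio = (16/285) / (2/5) = 8/57.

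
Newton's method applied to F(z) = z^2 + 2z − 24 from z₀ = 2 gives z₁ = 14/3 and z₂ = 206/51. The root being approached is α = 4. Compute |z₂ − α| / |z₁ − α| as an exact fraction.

z₁ − α = 14/3 − 4 = 2/3, so |z₁ − α| = 2/3.
z₂ − α = 206/51 − 4 = 2/51, so |z₂ − α| = 2/51.
Ratio = (2/51) / (2/3) = 1/17.

1/17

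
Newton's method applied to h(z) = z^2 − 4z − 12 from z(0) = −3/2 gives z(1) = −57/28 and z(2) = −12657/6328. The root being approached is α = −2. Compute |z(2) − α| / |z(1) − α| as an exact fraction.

1/226

z(1) − α = −57/28 − (−2) = −57/28 + 2 = −1/28, so |z(1) − α| = 1/28.
z(2) − α = −12657/6328 − (−2) = −12657/6328 + 2 = −1/6328, so |z(2) − α| = 1/6328.
Ratio = (1/6328) / (1/28) = 1/226.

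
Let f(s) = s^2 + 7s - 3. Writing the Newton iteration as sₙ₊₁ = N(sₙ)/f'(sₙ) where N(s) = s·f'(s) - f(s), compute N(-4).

19

f'(s) = 2s + 7.
N(s) = s·f'(s) - f(s) = s·(2s + 7) - (s^2 + 7s - 3) = s^2 + 3.
N(-4) = 19.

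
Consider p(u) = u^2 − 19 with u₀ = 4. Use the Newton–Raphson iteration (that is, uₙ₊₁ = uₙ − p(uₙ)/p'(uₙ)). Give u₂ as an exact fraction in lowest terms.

p'(u) = 2u.
p(4) = −3, p'(4) = 8, so u₁ = 4 − (−3)/8 = 35/8.
p(35/8) = 9/64, p'(35/8) = 35/4, so u₂ = (35/8) − (9/64)/(35/4) = 2441/560.

2441/560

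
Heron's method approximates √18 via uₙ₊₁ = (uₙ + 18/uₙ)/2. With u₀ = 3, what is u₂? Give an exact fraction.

u₁ = (3 + 18/3)/2 = 9/2.
u₂ = (9/2 + 18/(9/2))/2 = 17/4.

17/4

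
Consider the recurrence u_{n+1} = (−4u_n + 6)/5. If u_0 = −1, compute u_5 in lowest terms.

758/625

u_1 = (−4·(−1) + 6)/5 = 2.
u_2 = (−4·2 + 6)/5 = −2/5.
u_3 = (−4·(−2/5) + 6)/5 = 38/25.
u_4 = (−4·(38/25) + 6)/5 = −2/125.
u_5 = (−4·(−2/125) + 6)/5 = 758/625.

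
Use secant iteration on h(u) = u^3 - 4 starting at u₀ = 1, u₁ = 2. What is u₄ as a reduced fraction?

2056682/1292353

h(1) = -3, h(2) = 4. u₂ = 2 - 4·(2 - 1)/(4 - (-3)) = 10/7.
h(2) = 4, h(10/7) = -372/343. u₃ = (10/7) - (-372/343)·((10/7) - 2)/((-372/343) - 4) = 169/109.
h(10/7) = -372/343, h(169/109) = -353307/1295029. u₄ = (169/109) - (-353307/1295029)·((169/109) - (10/7))/((-353307/1295029) - (-372/343)) = 2056682/1292353.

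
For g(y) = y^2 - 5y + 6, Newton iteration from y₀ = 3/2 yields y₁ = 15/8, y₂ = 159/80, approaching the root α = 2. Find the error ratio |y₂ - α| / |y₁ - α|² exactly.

y₁ - α = 15/8 - 2 = -1/8, so |y₁ - α| = 1/8.
y₂ - α = 159/80 - 2 = -1/80, so |y₂ - α| = 1/80.
|y₁ - α|² = 1/64.
Ratio = (1/80) / (1/64) = 4/5.

4/5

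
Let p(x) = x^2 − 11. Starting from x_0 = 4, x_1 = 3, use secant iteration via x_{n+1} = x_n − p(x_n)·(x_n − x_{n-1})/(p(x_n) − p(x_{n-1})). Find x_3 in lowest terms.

p(4) = 5, p(3) = −2. x_2 = 3 − (−2)·(3 − 4)/((−2) − 5) = 23/7.
p(3) = −2, p(23/7) = −10/49. x_3 = (23/7) − (−10/49)·((23/7) − 3)/((−10/49) − (−2)) = 73/22.

73/22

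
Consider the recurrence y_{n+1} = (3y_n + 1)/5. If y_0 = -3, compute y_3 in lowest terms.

-32/125

y_1 = (3·(-3) + 1)/5 = -8/5.
y_2 = (3·(-8/5) + 1)/5 = -19/25.
y_3 = (3·(-19/25) + 1)/5 = -32/125.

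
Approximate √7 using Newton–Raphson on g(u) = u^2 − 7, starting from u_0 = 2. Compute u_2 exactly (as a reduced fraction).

g'(u) = 2u.
g(2) = −3, g'(2) = 4, so u_1 = 2 − (−3)/4 = 11/4.
g(11/4) = 9/16, g'(11/4) = 11/2, so u_2 = (11/4) − (9/16)/(11/2) = 233/88.

233/88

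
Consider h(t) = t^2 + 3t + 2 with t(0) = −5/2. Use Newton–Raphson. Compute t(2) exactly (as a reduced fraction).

−161/80

h'(t) = 2t + 3.
h(−5/2) = 3/4, h'(−5/2) = −2, so t(1) = (−5/2) − (3/4)/(−2) = −17/8.
h(−17/8) = 9/64, h'(−17/8) = −5/4, so t(2) = (−17/8) − (9/64)/(−5/4) = −161/80.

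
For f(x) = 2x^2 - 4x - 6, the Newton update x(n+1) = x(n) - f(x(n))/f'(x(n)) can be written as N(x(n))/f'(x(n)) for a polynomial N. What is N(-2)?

14

f'(x) = 4x - 4.
N(x) = x·f'(x) - f(x) = x·(4x - 4) - (2x^2 - 4x - 6) = 2x^2 + 6.
N(-2) = 14.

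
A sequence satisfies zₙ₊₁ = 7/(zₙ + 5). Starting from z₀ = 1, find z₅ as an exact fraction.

z₁ = 7/(1 + 5) = 7/6.
z₂ = 7/(7/6 + 5) = 42/37.
z₃ = 7/(42/37 + 5) = 259/227.
z₄ = 7/(259/227 + 5) = 1589/1394.
z₅ = 7/(1589/1394 + 5) = 9758/8559.

9758/8559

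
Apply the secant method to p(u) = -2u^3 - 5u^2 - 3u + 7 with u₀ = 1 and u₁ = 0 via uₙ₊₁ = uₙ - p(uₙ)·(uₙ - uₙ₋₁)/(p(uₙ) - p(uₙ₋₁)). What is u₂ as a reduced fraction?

7/10

p(1) = -3, p(0) = 7. u₂ = 0 - 7·(0 - 1)/(7 - (-3)) = 7/10.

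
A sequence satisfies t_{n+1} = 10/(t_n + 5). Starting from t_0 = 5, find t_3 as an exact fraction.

3/2

t_1 = 10/(5 + 5) = 1.
t_2 = 10/(1 + 5) = 5/3.
t_3 = 10/(5/3 + 5) = 3/2.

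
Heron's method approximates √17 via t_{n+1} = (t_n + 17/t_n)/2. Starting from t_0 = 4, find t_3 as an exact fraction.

9478657/2298912

t_1 = (4 + 17/4)/2 = 33/8.
t_2 = (33/8 + 17/(33/8))/2 = 2177/528.
t_3 = (2177/528 + 17/(2177/528))/2 = 9478657/2298912.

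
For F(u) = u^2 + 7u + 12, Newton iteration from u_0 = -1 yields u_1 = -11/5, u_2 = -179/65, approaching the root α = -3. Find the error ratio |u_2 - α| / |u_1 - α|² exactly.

u_1 - α = -11/5 - (-3) = -11/5 + 3 = 4/5, so |u_1 - α| = 4/5.
u_2 - α = -179/65 - (-3) = -179/65 + 3 = 16/65, so |u_2 - α| = 16/65.
|u_1 - α|² = 16/25.
Ratio = (16/65) / (16/25) = 5/13.

5/13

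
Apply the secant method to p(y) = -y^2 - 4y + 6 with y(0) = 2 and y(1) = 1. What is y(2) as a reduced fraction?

p(2) = -6, p(1) = 1. y(2) = 1 - 1·(1 - 2)/(1 - (-6)) = 8/7.

8/7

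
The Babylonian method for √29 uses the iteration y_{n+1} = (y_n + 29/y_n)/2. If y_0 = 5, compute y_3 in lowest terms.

y_1 = (5 + 29/5)/2 = 27/5.
y_2 = (27/5 + 29/(27/5))/2 = 727/135.
y_3 = (727/135 + 29/(727/135))/2 = 528527/98145.

528527/98145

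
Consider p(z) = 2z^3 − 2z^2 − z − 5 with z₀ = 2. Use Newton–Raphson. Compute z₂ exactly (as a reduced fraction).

p'(z) = 6z^2 − 4z − 1.
p(2) = 1, p'(2) = 15, so z₁ = 2 − 1/15 = 29/15.
p(29/15) = 148/3375, p'(29/15) = 1027/75, so z₂ = (29/15) − (148/3375)/(1027/75) = 89201/46215.

89201/46215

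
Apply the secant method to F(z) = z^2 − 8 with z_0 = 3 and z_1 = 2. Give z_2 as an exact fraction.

14/5

F(3) = 1, F(2) = −4. z_2 = 2 − (−4)·(2 − 3)/((−4) − 1) = 14/5.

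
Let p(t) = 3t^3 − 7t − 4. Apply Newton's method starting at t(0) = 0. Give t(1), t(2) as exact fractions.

p'(t) = 9t^2 − 7.
p(0) = −4, p'(0) = −7, so t(1) = 0 − (−4)/(−7) = −4/7.
p(−4/7) = −192/343, p'(−4/7) = −199/49, so t(2) = (−4/7) − (−192/343)/(−199/49) = −988/1393.

t(1) = −4/7, t(2) = −988/1393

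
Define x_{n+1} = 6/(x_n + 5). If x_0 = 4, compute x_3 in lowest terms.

x_1 = 6/(4 + 5) = 2/3.
x_2 = 6/(2/3 + 5) = 18/17.
x_3 = 6/(18/17 + 5) = 102/103.

102/103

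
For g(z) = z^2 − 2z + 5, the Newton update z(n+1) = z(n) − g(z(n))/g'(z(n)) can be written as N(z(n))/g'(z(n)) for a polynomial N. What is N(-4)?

11

g'(z) = 2z − 2.
N(z) = z·g'(z) − g(z) = z·(2z − 2) − (z^2 − 2z + 5) = z^2 − 5.
N(-4) = 11.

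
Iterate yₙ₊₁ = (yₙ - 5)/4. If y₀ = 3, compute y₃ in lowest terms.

-51/32

y₁ = (3 - 5)/4 = -1/2.
y₂ = ((-1/2) - 5)/4 = -11/8.
y₃ = ((-11/8) - 5)/4 = -51/32.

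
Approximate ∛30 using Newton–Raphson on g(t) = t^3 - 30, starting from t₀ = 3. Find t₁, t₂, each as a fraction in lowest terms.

g'(t) = 3t^2.
g(3) = -3, g'(3) = 27, so t₁ = 3 - (-3)/27 = 28/9.
g(28/9) = 82/729, g'(28/9) = 784/27, so t₂ = (28/9) - (82/729)/(784/27) = 32887/10584.

t₁ = 28/9, t₂ = 32887/10584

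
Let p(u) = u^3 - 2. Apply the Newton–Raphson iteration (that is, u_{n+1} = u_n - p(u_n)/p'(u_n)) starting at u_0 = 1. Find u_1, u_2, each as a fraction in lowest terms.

p'(u) = 3u^2.
p(1) = -1, p'(1) = 3, so u_1 = 1 - (-1)/3 = 4/3.
p(4/3) = 10/27, p'(4/3) = 16/3, so u_2 = (4/3) - (10/27)/(16/3) = 91/72.

u_1 = 4/3, u_2 = 91/72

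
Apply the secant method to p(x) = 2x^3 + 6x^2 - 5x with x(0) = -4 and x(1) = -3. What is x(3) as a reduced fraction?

p(-4) = -12, p(-3) = 15. x(2) = (-3) - 15·((-3) - (-4))/(15 - (-12)) = -32/9.
p(-3) = 15, p(-32/9) = 2720/729. x(3) = (-32/9) - (2720/729)·((-32/9) - (-3))/((2720/729) - 15) = -6144/1643.

-6144/1643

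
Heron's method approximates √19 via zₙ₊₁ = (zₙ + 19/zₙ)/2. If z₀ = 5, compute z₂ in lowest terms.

959/220

z₁ = (5 + 19/5)/2 = 22/5.
z₂ = (22/5 + 19/(22/5))/2 = 959/220.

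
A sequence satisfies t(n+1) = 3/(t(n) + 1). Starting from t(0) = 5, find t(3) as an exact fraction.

1

t(1) = 3/(5 + 1) = 1/2.
t(2) = 3/(1/2 + 1) = 2.
t(3) = 3/(2 + 1) = 1.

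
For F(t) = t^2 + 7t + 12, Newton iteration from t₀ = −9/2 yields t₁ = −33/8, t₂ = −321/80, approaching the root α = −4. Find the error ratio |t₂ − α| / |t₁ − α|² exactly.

t₁ − α = −33/8 − (−4) = −33/8 + 4 = −1/8, so |t₁ − α| = 1/8.
t₂ − α = −321/80 − (−4) = −321/80 + 4 = −1/80, so |t₂ − α| = 1/80.
|t₁ − α|² = 1/64.
Ratio = (1/80) / (1/64) = 4/5.

4/5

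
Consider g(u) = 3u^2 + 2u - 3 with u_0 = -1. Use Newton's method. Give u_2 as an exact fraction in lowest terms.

-39/28

g'(u) = 6u + 2.
g(-1) = -2, g'(-1) = -4, so u_1 = (-1) - (-2)/(-4) = -3/2.
g(-3/2) = 3/4, g'(-3/2) = -7, so u_2 = (-3/2) - (3/4)/(-7) = -39/28.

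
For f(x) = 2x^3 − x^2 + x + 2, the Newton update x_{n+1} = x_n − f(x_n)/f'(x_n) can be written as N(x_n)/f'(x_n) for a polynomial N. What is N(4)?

238

f'(x) = 6x^2 − 2x + 1.
N(x) = x·f'(x) − f(x) = x·(6x^2 − 2x + 1) − (2x^3 − x^2 + x + 2) = 4x^3 − x^2 − 2.
N(4) = 238.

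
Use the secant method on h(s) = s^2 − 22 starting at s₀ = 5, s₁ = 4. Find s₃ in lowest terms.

h(5) = 3, h(4) = −6. s₂ = 4 − (−6)·(4 − 5)/((−6) − 3) = 14/3.
h(4) = −6, h(14/3) = −2/9. s₃ = (14/3) − (−2/9)·((14/3) − 4)/((−2/9) − (−6)) = 61/13.

61/13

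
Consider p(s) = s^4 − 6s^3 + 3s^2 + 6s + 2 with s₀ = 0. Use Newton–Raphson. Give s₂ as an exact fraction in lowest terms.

p'(s) = 4s^3 − 18s^2 + 6s + 6.
p(0) = 2, p'(0) = 6, so s₁ = 0 − 2/6 = −1/3.
p(−1/3) = 46/81, p'(−1/3) = 50/27, so s₂ = (−1/3) − (46/81)/(50/27) = −16/25.

−16/25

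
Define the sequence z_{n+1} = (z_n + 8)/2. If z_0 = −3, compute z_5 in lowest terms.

245/32

z_1 = ((−3) + 8)/2 = 5/2.
z_2 = ((5/2) + 8)/2 = 21/4.
z_3 = ((21/4) + 8)/2 = 53/8.
z_4 = ((53/8) + 8)/2 = 117/16.
z_5 = ((117/16) + 8)/2 = 245/32.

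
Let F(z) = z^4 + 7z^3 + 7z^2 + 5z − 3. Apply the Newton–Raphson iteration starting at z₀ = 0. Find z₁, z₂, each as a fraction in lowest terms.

z₁ = 3/5, z₂ = 5583/13640

F'(z) = 4z^3 + 21z^2 + 14z + 5.
F(0) = −3, F'(0) = 5, so z₁ = 0 − (−3)/5 = 3/5.
F(3/5) = 2601/625, F'(3/5) = 2728/125, so z₂ = (3/5) − (2601/625)/(2728/125) = 5583/13640.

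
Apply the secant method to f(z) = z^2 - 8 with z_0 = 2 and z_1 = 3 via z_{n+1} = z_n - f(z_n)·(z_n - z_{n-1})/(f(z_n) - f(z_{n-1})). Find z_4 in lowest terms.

577/204

f(2) = -4, f(3) = 1. z_2 = 3 - 1·(3 - 2)/(1 - (-4)) = 14/5.
f(3) = 1, f(14/5) = -4/25. z_3 = (14/5) - (-4/25)·((14/5) - 3)/((-4/25) - 1) = 82/29.
f(14/5) = -4/25, f(82/29) = -4/841. z_4 = (82/29) - (-4/841)·((82/29) - (14/5))/((-4/841) - (-4/25)) = 577/204.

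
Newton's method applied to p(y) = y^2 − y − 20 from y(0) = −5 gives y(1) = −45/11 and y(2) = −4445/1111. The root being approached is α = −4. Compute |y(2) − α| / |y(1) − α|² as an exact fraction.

11/101

y(1) − α = −45/11 − (−4) = −45/11 + 4 = −1/11, so |y(1) − α| = 1/11.
y(2) − α = −4445/1111 − (−4) = −4445/1111 + 4 = −1/1111, so |y(2) − α| = 1/1111.
|y(1) − α|² = 1/121.
Ratio = (1/1111) / (1/121) = 11/101.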